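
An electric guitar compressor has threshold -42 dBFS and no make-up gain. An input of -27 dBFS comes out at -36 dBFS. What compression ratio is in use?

Input overshoot = -27 − (-42) = 15 dB; output overshoot = -36 − (-42) = 6 dB.
Ratio = 15 / 6 = 2.5.

2.5:1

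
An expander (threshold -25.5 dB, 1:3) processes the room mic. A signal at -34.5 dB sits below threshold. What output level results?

Below threshold, a 1:3 expander applies gain = (3−1)×(T − x) of attenuation.
(3−1) × 9 = 18 dB, so output = -34.5 − 18 = -52.5 dB.

-52.5 dB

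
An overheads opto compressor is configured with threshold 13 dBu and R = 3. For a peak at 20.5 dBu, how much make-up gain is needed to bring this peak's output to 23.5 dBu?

Overshoot 7.5 dB → 7.5/3 = 2.5 dB after compression, so the compressed level is 13 + 2.5 = 15.5 dBu.
Make-up = target − compressed = 23.5 − 15.5 = 8 dB.

8 dB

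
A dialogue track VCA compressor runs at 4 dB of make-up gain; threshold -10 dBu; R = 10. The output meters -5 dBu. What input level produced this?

Remove make-up: -5 − 4 = -9 dBu.
Post-compression overshoot = -9 − (-10) = 1 dB.
Input overshoot = R × output overshoot = 10 dB → input = -10 + 10 = 0 dBu.

0 dBu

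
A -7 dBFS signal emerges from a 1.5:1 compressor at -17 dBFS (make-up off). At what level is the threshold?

-37 dBFS

Input is 30 dB above T (since output overshoot × R = input overshoot: (-17 − T)·1.5 = -7 − T gives T = -37 dBFS).
Check: -37 + (-7 − (-37))/1.5 = -37 + 20 = -17 dBFS. ✓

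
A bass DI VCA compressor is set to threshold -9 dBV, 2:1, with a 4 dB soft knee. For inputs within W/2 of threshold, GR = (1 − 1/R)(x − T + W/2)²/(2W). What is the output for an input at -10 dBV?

-10.0625 dBV

x − T + W/2 = -10 − (-9) + 2 = 1.
GR = (1 − 1/2) × 1² / 8 = 0.5 × 1 / 8 = 0.0625 dB.
Output = -10 − 0.0625 = -10.0625 dBV.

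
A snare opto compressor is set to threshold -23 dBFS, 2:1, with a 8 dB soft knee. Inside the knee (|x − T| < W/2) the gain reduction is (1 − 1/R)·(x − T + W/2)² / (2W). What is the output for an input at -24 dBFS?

-24.28125 dBFS

x − T + W/2 = -24 − (-23) + 4 = 3.
GR = (1 − 1/2) × 3² / 16 = 0.5 × 9 / 16 = 0.28125 dB.
Output = -24 − 0.28125 = -24.28125 dBFS.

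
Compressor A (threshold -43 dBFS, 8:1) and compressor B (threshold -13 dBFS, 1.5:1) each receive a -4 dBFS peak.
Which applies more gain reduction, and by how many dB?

A: overshoot 39 dB → output overshoot 4.875 dB → GR 34.125 dB.
B: overshoot 9 dB → output overshoot 6 dB → GR 3 dB.
Difference: 31.125 dB in favour of A.

A, by 31.125 dB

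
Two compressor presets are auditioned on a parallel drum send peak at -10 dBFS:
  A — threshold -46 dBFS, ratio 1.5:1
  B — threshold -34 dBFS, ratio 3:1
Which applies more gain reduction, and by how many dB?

B, by 4 dB

A: 36 dB over, compressed to 24 dB over, so 12 dB of GR.
B: 24 dB over, compressed to 8 dB over, so 16 dB of GR.
B applies 4 dB more gain reduction.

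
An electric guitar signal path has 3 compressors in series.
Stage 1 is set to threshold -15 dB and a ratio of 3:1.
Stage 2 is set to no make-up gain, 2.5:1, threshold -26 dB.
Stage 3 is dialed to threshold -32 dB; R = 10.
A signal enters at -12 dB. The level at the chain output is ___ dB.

-30.92 dB

Stage 1: overshoot 3 dB → 3/3 = 1 dB → -14 dB.
Stage 2: 12 dB above -26 dB, reduced 2.5:1 to 4.8 dB above → -21.2 dB.
Stage 3: overshoot 10.8 dB → 10.8/10 = 1.08 dB → -30.92 dB.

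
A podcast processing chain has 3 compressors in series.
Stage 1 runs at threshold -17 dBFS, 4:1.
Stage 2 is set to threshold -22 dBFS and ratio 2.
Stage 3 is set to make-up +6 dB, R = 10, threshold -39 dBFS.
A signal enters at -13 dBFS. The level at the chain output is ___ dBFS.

-31 dBFS

Stage 1: 4 dB above -17 dBFS, reduced 4:1 to 1 dB above → -16 dBFS.
Stage 2: -16 dBFS is 6 dB over -22 dBFS; at 2:1 that becomes 3 dB over, giving -19 dBFS.
Stage 3: 20 dB above -39 dBFS, reduced 10:1 to 2 dB above → -37 dBFS; +6 dB make-up → -31 dBFS.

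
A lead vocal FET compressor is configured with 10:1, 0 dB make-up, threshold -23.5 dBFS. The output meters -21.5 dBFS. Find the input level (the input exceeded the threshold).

That's 2 dB above the -23.5 dBFS threshold.
Before 10:1 compression the overshoot was 2 × 10 = 20 dB, so input = -23.5 + 20 = -3.5 dBFS.

-3.5 dBFS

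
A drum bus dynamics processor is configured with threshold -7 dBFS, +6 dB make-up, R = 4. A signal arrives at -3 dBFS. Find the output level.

The input is 4 dB above the -7 dBFS threshold.
At 4:1 the overshoot is divided by 4, leaving 1 dB above threshold.
Output = -7 + 1 = -6 dBFS; make-up adds 6 dB, giving 0 dBFS.

0 dBFS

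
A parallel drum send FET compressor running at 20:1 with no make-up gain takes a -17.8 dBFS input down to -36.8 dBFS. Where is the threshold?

-37.8 dBFS

Let T be the threshold. Output overshoot = (input overshoot)/R, so -36.8 − T = (-17.8 − T)/20.
20·(-36.8 − T) = -17.8 − T → 19·T = -736 − (-17.8) = -718.2.
T = -718.2/19 = -37.8 dBFS.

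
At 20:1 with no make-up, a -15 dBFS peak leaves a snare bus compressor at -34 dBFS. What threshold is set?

Gain reduction = -15 − (-34) = 19 dB; output overshoot = GR / (R − 1) = 19 / 19 = 1 dB.
Threshold = output − output overshoot = -34 − 1 = -35 dBFS.

-35 dBFS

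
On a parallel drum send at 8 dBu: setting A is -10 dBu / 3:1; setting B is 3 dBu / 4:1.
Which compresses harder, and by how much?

A, by 8.25 dB

A: overshoot 18 dB → output overshoot 6 dB → GR 12 dB.
B: overshoot 5 dB → output overshoot 1.25 dB → GR 3.75 dB.
A reduces 8.25 dB more.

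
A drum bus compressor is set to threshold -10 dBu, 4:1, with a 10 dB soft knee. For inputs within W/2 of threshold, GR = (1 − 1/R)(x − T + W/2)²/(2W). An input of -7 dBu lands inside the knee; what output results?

x − T + W/2 = -7 − (-10) + 5 = 8.
GR = (1 − 1/4) × 8² / 20 = 0.75 × 64 / 20 = 2.4 dB.
Output = -7 − 2.4 = -9.4 dBu.

-9.4 dBu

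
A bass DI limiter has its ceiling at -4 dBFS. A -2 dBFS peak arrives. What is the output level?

At ∞:1, everything above -4 dBFS is held at the ceiling.

-4 dBFS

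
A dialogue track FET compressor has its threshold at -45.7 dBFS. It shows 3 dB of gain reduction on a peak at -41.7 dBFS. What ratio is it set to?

4:1

Input overshoot = -41.7 − (-45.7) = 4 dB.
Output overshoot = 4 − 3 = 1 dB.
Ratio = input overshoot / output overshoot = 4 / 1 = 4.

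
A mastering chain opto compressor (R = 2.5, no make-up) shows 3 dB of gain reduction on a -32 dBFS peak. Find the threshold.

-37 dBFS

Input is 5 dB above T (since output overshoot × R = input overshoot: (-35 − T)·2.5 = -32 − T gives T = -37 dBFS).
Check: -37 + (-32 − (-37))/2.5 = -37 + 2 = -35 dBFS. ✓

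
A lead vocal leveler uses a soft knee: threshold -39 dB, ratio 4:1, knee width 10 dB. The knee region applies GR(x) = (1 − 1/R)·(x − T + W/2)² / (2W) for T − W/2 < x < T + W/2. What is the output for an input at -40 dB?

x − T + W/2 = -40 − (-39) + 5 = 4.
GR = (1 − 1/4) × 4² / 20 = 0.75 × 16 / 20 = 0.6 dB.
Output = -40 − 0.6 = -40.6 dB.

-40.6 dB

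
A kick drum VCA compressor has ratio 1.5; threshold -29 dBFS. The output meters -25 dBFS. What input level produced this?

The compressed level sits -25 − (-29) = 4 dB over threshold.
Undo the ratio: input overshoot = 4 × 1.5 = 6 dB, giving input = -23 dBFS.

-23 dBFS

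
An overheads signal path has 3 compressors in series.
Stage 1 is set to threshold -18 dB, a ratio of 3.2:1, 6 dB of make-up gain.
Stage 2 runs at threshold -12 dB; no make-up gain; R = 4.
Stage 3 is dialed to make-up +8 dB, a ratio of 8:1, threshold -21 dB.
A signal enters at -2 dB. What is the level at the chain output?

-11.71875 dB

Stage 1: -2 dB is 16 dB over -18 dB; at 3.2:1 that becomes 5 dB over, giving -13 dB; +6 dB make-up → -7 dB.
Stage 2: overshoot 5 dB → 5/4 = 1.25 dB → -10.75 dB.
Stage 3: 10.25 dB above -21 dB, reduced 8:1 to 1.28125 dB above → -19.71875 dB; +8 dB make-up → -11.71875 dB.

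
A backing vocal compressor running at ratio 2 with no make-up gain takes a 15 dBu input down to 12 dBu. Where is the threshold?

Gain reduction = 15 − 12 = 3 dB; output overshoot = GR / (R − 1) = 3 / 1 = 3 dB.
Threshold = output − output overshoot = 12 − 3 = 9 dBu.

9 dBu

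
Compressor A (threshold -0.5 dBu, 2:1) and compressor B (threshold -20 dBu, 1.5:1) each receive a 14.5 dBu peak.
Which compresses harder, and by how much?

B, by 4 dB

A: 15 dB over, compressed to 7.5 dB over, so 7.5 dB of GR.
B: 34.5 dB over, compressed to 23 dB over, so 11.5 dB of GR.
B applies 4 dB more gain reduction.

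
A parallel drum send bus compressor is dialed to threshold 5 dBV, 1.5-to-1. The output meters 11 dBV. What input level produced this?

14 dBV

Post-compression overshoot = 11 − 5 = 6 dB.
Undo the ratio: input overshoot = 6 × 1.5 = 9 dB, giving input = 14 dBV.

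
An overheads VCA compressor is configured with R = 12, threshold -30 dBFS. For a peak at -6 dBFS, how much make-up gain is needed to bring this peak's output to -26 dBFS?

Overshoot 24 dB → 24/12 = 2 dB after compression, so the compressed level is -30 + 2 = -28 dBFS.
Make-up = target − compressed = -26 − (-28) = 2 dB.

2 dB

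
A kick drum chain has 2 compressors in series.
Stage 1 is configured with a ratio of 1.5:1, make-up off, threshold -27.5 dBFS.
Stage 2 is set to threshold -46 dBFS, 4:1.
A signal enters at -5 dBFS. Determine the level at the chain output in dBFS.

-37.625 dBFS

Stage 1: -5 dBFS is 22.5 dB over -27.5 dBFS; at 1.5:1 that becomes 15 dB over, giving -12.5 dBFS.
Stage 2: -12.5 dBFS is 33.5 dB over -46 dBFS; at 4:1 that becomes 8.375 dB over, giving -37.625 dBFS.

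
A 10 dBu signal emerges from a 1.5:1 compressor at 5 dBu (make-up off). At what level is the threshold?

Let T be the threshold. Output overshoot = (input overshoot)/R, so 5 − T = (10 − T)/1.5.
1.5·(5 − T) = 10 − T → 0.5·T = 7.5 − 10 = -2.5.
T = -2.5/0.5 = -5 dBu.

-5 dBu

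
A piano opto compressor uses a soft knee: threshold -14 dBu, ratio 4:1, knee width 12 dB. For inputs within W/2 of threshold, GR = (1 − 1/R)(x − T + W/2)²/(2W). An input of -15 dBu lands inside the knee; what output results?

-15.78125 dBu

x − T + W/2 = -15 − (-14) + 6 = 5.
GR = (1 − 1/4) × 5² / 24 = 0.75 × 25 / 24 = 0.78125 dB.
Output = -15 − 0.78125 = -15.78125 dBu.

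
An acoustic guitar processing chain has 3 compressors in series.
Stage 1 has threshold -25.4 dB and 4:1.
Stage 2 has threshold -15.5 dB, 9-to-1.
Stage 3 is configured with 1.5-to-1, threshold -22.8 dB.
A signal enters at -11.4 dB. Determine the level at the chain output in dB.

Stage 1: overshoot 14 dB → 14/4 = 3.5 dB → -21.9 dB.
Stage 2: -21.9 dB is at or below the -15.5 dB threshold — no compression; output -21.9 dB.
Stage 3: 0.9 dB above -22.8 dB, reduced 1.5:1 to 0.6 dB above → -22.2 dB.

-22.2 dB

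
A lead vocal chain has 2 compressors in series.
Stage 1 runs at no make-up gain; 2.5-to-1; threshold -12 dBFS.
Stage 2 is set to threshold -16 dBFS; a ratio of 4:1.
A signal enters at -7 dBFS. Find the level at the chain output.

-14.5 dBFS

Stage 1: -7 dBFS is 5 dB over -12 dBFS; at 2.5:1 that becomes 2 dB over, giving -10 dBFS.
Stage 2: -10 dBFS is 6 dB over -16 dBFS; at 4:1 that becomes 1.5 dB over, giving -14.5 dBFS.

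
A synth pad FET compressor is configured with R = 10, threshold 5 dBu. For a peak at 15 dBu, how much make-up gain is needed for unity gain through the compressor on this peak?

9 dB

Without make-up, output = threshold + overshoot/10 = 5 + 1 = 6 dBu.
Gap to target: 9 dB.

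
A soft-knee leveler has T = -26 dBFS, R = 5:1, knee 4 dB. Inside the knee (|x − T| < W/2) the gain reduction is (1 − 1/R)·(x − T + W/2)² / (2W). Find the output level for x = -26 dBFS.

-26.4 dBFS

x − T + W/2 = -26 − (-26) + 2 = 2.
GR = (1 − 1/5) × 2² / 8 = 0.8 × 4 / 8 = 0.4 dB.
Output = -26 − 0.4 = -26.4 dBFS.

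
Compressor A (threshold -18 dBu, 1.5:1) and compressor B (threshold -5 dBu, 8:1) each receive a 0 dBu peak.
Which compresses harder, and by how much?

A: GR = 18 − 18/1.5 = 6 dB.
B: GR = 5 − 5/8 = 4.375 dB.
A applies 1.625 dB more gain reduction.

A, by 1.625 dB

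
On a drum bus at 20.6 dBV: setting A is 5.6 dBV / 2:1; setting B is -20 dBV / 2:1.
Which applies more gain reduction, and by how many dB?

B, by 12.8 dB

A: GR = 15 − 15/2 = 7.5 dB.
B: GR = 40.6 − 40.6/2 = 20.3 dB.
Difference: 12.8 dB in favour of B.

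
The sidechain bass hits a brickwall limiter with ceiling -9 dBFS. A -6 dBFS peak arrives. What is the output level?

At ∞:1, everything above -9 dBFS is held at the ceiling.

-9 dBFS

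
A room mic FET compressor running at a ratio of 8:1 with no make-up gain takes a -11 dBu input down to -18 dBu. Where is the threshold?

-19 dBu

Let T be the threshold. Output overshoot = (input overshoot)/R, so -18 − T = (-11 − T)/8.
8·(-18 − T) = -11 − T → 7·T = -144 − (-11) = -133.
T = -133/7 = -19 dBu.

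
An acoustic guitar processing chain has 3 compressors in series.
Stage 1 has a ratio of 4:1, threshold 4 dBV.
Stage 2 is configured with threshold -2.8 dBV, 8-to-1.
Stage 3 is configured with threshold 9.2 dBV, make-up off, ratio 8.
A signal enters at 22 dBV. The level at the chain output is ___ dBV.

-1.3875 dBV

Stage 1: 18 dB above 4 dBV, reduced 4:1 to 4.5 dB above → 8.5 dBV.
Stage 2: overshoot 11.3 dB → 11.3/8 = 1.4125 dB → -1.3875 dBV.
Stage 3: -1.3875 dBV is at or below the 9.2 dBV threshold — no compression; output -1.3875 dBV.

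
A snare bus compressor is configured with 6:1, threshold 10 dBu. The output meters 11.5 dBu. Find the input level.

19 dBu

That's 1.5 dB above the 10 dBu threshold.
Undo the ratio: input overshoot = 1.5 × 6 = 9 dB, giving input = 19 dBu.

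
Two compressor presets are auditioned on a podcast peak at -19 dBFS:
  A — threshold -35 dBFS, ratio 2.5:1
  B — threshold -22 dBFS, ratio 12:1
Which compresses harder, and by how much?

A: GR = 16 − 16/2.5 = 9.6 dB.
B: GR = 3 − 3/12 = 2.75 dB.
A applies 6.85 dB more gain reduction.

A, by 6.85 dB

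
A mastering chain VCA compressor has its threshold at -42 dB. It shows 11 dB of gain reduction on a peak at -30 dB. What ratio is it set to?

Input overshoot = -30 − (-42) = 12 dB.
Output overshoot = 12 − 11 = 1 dB.
Ratio = input overshoot / output overshoot = 12 / 1 = 12.

12:1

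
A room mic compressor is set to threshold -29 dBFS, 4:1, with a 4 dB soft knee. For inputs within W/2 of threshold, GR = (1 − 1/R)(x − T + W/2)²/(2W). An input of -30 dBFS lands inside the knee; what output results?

x − T + W/2 = -30 − (-29) + 2 = 1.
GR = (1 − 1/4) × 1² / 8 = 0.75 × 1 / 8 = 0.09375 dB.
Output = -30 − 0.09375 = -30.09375 dBFS.

-30.09375 dBFS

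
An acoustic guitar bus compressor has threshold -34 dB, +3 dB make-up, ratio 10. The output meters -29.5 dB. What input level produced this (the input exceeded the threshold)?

-19 dB

Remove make-up: -29.5 − 3 = -32.5 dB.
That's 1.5 dB above the -34 dB threshold.
Before 10:1 compression the overshoot was 1.5 × 10 = 15 dB, so input = -34 + 15 = -19 dB.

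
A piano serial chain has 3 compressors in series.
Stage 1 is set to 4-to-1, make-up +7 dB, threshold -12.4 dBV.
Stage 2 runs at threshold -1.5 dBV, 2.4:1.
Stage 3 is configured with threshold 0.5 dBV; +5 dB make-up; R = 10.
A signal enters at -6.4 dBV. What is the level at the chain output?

Stage 1: -6.4 dBV is 6 dB over -12.4 dBV; at 4:1 that becomes 1.5 dB over, giving -10.9 dBV; +7 dB make-up → -3.9 dBV.
Stage 2: below threshold (-3.9 ≤ -1.5); passes unchanged; output -3.9 dBV.
Stage 3: below threshold (-3.9 ≤ 0.5); passes unchanged; make-up brings it to 1.1 dBV.

1.1 dBV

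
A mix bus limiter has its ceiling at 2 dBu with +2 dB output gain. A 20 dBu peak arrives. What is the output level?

At ∞:1, everything above 2 dBu is held at the ceiling.
Output gain then adds 2 dB: 2 + 2 = 4 dBu.

4 dBu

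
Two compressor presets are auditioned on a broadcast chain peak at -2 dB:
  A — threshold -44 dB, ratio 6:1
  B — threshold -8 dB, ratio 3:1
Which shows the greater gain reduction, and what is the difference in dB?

A: 42 dB over, compressed to 7 dB over, so 35 dB of GR.
B: 6 dB over, compressed to 2 dB over, so 4 dB of GR.
A applies 31 dB more gain reduction.

A, by 31 dB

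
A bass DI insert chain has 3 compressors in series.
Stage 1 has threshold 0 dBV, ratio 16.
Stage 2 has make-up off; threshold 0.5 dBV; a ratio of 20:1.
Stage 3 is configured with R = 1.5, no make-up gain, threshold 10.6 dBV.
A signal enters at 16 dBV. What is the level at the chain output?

0.525 dBV

Stage 1: 16 dB above 0 dBV, reduced 16:1 to 1 dB above → 1 dBV.
Stage 2: 1 dBV is 0.5 dB over 0.5 dBV; at 20:1 that becomes 0.025 dB over, giving 0.525 dBV.
Stage 3: 0.525 dBV is at or below the 10.6 dBV threshold — no compression; output 0.525 dBV.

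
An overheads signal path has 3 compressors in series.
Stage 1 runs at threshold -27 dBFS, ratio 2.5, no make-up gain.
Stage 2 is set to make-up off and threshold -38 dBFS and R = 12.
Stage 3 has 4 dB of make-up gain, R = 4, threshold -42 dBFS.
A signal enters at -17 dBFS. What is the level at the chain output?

Stage 1: overshoot 10 dB → 10/2.5 = 4 dB → -23 dBFS.
Stage 2: 15 dB above -38 dBFS, reduced 12:1 to 1.25 dB above → -36.75 dBFS.
Stage 3: overshoot 5.25 dB → 5.25/4 = 1.3125 dB → -40.6875 dBFS; +4 dB make-up → -36.6875 dBFS.

-36.6875 dBFS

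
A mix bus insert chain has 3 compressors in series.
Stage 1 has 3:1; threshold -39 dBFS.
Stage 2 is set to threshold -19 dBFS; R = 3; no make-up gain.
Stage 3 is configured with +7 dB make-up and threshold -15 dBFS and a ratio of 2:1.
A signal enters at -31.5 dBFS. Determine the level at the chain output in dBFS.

Stage 1: overshoot 7.5 dB → 7.5/3 = 2.5 dB → -36.5 dBFS.
Stage 2: -36.5 dBFS is at or below the -19 dBFS threshold — no compression; output -36.5 dBFS.
Stage 3: -36.5 dBFS is at or below the -15 dBFS threshold — no compression; make-up brings it to -29.5 dBFS.

-29.5 dBFS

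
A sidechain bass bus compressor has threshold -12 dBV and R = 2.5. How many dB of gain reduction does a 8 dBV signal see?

12 dB

8 dBV exceeds the threshold by 20 dB.
After 2.5:1 compression the overshoot becomes 20/2.5 = 8 dB.
Gain reduction = 20 − 8 = 12 dB.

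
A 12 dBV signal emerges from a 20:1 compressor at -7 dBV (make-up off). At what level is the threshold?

-8 dBV

Let T be the threshold. Output overshoot = (input overshoot)/R, so -7 − T = (12 − T)/20.
20·(-7 − T) = 12 − T → 19·T = -140 − 12 = -152.
T = -152/19 = -8 dBV.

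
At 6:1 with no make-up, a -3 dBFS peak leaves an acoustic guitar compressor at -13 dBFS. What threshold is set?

-15 dBFS

Input is 12 dB above T (since output overshoot × R = input overshoot: (-13 − T)·6 = -3 − T gives T = -15 dBFS).
Check: -15 + (-3 − (-15))/6 = -15 + 2 = -13 dBFS. ✓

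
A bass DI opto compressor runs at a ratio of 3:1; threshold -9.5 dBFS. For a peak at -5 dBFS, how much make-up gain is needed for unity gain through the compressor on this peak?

3 dB

The peak compresses to -9.5 + 4.5/3 = -8 dBFS.
To reach -5 dBFS requires -5 − (-8) = 3 dB of make-up.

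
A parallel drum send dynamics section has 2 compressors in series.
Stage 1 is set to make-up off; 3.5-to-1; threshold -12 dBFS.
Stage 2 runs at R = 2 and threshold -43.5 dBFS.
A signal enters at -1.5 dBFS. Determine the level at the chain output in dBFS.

-26.25 dBFS

Stage 1: -1.5 dBFS is 10.5 dB over -12 dBFS; at 3.5:1 that becomes 3 dB over, giving -9 dBFS.
Stage 2: -9 dBFS is 34.5 dB over -43.5 dBFS; at 2:1 that becomes 17.25 dB over, giving -26.25 dBFS.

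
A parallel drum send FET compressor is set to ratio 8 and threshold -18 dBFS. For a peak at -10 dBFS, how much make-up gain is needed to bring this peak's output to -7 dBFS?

Overshoot 8 dB → 8/8 = 1 dB after compression, so the compressed level is -18 + 1 = -17 dBFS.
Make-up = target − compressed = -7 − (-17) = 10 dB.

10 dB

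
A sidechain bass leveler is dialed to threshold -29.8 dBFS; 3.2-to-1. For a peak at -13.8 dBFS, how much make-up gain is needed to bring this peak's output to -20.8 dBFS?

4 dB

Without make-up, output = threshold + overshoot/3.2 = -29.8 + 5 = -24.8 dBFS.
Gap to target: 4 dB.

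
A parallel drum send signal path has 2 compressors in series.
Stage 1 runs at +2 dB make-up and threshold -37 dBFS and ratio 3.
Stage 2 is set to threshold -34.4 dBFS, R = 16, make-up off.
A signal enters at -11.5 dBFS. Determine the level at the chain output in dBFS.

-33.90625 dBFS

Stage 1: 25.5 dB above -37 dBFS, reduced 3:1 to 8.5 dB above → -28.5 dBFS; +2 dB make-up → -26.5 dBFS.
Stage 2: -26.5 dBFS is 7.9 dB over -34.4 dBFS; at 16:1 that becomes 0.49375 dB over, giving -33.90625 dBFS.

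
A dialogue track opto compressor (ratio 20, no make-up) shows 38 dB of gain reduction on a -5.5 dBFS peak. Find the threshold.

Input is 40 dB above T (since output overshoot × R = input overshoot: (-43.5 − T)·20 = -5.5 − T gives T = -45.5 dBFS).
Check: -45.5 + (-5.5 − (-45.5))/20 = -45.5 + 2 = -43.5 dBFS. ✓

-45.5 dBFS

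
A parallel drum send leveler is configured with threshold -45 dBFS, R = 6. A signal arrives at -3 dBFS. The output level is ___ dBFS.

Overshoot: -3 − (-45) = 42 dB.
6:1 compression reduces that to 42/6 = 7 dB over.
That puts the output at -38 dBFS.

-38 dBFS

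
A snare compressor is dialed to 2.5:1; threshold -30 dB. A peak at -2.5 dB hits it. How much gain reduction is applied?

16.5 dB

The signal is 27.5 dB above threshold.
A 2.5:1 ratio leaves 11 dB of that excess.
So the signal is attenuated by 27.5 − 11 = 16.5 dB.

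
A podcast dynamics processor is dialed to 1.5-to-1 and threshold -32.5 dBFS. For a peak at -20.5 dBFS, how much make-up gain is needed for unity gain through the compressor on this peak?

The peak compresses to -32.5 + 12/1.5 = -24.5 dBFS.
To reach -20.5 dBFS requires -20.5 − (-24.5) = 4 dB of make-up.

4 dB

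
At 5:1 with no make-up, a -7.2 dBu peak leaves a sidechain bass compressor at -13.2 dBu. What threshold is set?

Let T be the threshold. Output overshoot = (input overshoot)/R, so -13.2 − T = (-7.2 − T)/5.
5·(-13.2 − T) = -7.2 − T → 4·T = -66 − (-7.2) = -58.8.
T = -58.8/4 = -14.7 dBu.

-14.7 dBu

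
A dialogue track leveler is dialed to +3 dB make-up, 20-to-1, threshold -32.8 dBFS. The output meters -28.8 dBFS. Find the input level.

Remove make-up: -28.8 − 3 = -31.8 dBFS.
That's 1 dB above the -32.8 dBFS threshold.
Input overshoot = R × output overshoot = 20 dB → input = -32.8 + 20 = -12.8 dBFS.

-12.8 dBFS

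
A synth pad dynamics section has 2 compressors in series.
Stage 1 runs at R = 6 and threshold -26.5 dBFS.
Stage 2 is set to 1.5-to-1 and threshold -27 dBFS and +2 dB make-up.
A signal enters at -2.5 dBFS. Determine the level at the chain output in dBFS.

-22 dBFS

Stage 1: -2.5 dBFS is 24 dB over -26.5 dBFS; at 6:1 that becomes 4 dB over, giving -22.5 dBFS.
Stage 2: -22.5 dBFS is 4.5 dB over -27 dBFS; at 1.5:1 that becomes 3 dB over, giving -24 dBFS; +2 dB make-up → -22 dBFS.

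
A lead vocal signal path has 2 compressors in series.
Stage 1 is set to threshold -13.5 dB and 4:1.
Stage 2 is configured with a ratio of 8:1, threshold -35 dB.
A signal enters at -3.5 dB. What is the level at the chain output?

-32 dB

Stage 1: 10 dB above -13.5 dB, reduced 4:1 to 2.5 dB above → -11 dB.
Stage 2: 24 dB above -35 dB, reduced 8:1 to 3 dB above → -32 dB.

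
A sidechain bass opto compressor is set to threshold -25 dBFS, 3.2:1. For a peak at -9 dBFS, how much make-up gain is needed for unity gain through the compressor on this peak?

Without make-up, output = threshold + overshoot/3.2 = -25 + 5 = -20 dBFS.
Gap to target: 11 dB.

11 dB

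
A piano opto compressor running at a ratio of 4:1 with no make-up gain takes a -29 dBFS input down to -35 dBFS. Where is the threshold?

-37 dBFS

Input is 8 dB above T (since output overshoot × R = input overshoot: (-35 − T)·4 = -29 − T gives T = -37 dBFS).
Check: -37 + (-29 − (-37))/4 = -37 + 2 = -35 dBFS. ✓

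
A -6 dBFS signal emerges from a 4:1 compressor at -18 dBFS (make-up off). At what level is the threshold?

-22 dBFS

Gain reduction = -6 − (-18) = 12 dB; output overshoot = GR / (R − 1) = 12 / 3 = 4 dB.
Threshold = output − output overshoot = -18 − 4 = -22 dBFS.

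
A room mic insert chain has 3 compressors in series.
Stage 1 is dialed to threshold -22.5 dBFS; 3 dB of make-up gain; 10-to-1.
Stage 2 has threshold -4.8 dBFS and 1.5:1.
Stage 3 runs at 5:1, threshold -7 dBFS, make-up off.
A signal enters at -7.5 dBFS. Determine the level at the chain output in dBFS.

Stage 1: 15 dB above -22.5 dBFS, reduced 10:1 to 1.5 dB above → -21 dBFS; +3 dB make-up → -18 dBFS.
Stage 2: -18 dBFS is at or below the -4.8 dBFS threshold — no compression; output -18 dBFS.
Stage 3: -18 dBFS ≤ -7 dBFS, so stage 3 doesn't engage; output -18 dBFS.

-18 dBFS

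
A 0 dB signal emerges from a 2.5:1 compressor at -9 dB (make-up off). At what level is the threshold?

-15 dB

Let T be the threshold. Output overshoot = (input overshoot)/R, so -9 − T = (0 − T)/2.5.
2.5·(-9 − T) = 0 − T → 1.5·T = -22.5 − 0 = -22.5.
T = -22.5/1.5 = -15 dB.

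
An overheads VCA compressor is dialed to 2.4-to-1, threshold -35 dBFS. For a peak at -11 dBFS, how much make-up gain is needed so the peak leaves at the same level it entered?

The peak compresses to -35 + 24/2.4 = -25 dBFS.
To reach -11 dBFS requires -11 − (-25) = 14 dB of make-up.

14 dB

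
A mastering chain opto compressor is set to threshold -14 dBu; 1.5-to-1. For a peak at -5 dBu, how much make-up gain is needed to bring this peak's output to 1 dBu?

9 dB

Overshoot 9 dB → 9/1.5 = 6 dB after compression, so the compressed level is -14 + 6 = -8 dBu.
Make-up = target − compressed = 1 − (-8) = 9 dB.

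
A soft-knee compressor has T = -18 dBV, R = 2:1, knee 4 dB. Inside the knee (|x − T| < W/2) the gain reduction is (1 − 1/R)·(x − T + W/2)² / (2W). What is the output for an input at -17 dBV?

x − T + W/2 = -17 − (-18) + 2 = 3.
GR = (1 − 1/2) × 3² / 8 = 0.5 × 9 / 8 = 0.5625 dB.
Output = -17 − 0.5625 = -17.5625 dBV.

-17.5625 dBV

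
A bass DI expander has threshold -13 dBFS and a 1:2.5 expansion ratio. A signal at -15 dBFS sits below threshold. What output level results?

Undershoot = (-13) − (-15) = 2 dB.
At 1:2.5, that expands to 5 dB under threshold.
Output = -13 − 5 = -18 dBFS.

-18 dBFS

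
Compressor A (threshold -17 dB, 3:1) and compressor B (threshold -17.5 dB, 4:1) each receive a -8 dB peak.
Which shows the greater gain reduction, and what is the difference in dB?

A: overshoot 9 dB → output overshoot 3 dB → GR 6 dB.
B: overshoot 9.5 dB → output overshoot 2.375 dB → GR 7.125 dB.
B reduces 1.125 dB more.

B, by 1.125 dB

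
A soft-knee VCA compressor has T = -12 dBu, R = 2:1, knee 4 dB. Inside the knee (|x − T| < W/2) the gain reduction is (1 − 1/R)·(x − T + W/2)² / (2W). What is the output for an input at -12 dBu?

-12.25 dBu

x − T + W/2 = -12 − (-12) + 2 = 2.
GR = (1 − 1/2) × 2² / 8 = 0.5 × 4 / 8 = 0.25 dB.
Output = -12 − 0.25 = -12.25 dBu.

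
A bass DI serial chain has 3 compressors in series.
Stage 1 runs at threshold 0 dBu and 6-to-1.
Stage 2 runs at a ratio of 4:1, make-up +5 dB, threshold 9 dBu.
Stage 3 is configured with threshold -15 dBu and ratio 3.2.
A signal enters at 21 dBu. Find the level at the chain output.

-7.65625 dBu

Stage 1: 21 dB above 0 dBu, reduced 6:1 to 3.5 dB above → 3.5 dBu.
Stage 2: 3.5 dBu is at or below the 9 dBu threshold — no compression; make-up brings it to 8.5 dBu.
Stage 3: overshoot 23.5 dB → 23.5/3.2 = 7.34375 dB → -7.65625 dBu.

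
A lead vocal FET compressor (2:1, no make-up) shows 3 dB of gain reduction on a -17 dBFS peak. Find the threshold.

Input is 6 dB above T (since output overshoot × R = input overshoot: (-20 − T)·2 = -17 − T gives T = -23 dBFS).
Check: -23 + (-17 − (-23))/2 = -23 + 3 = -20 dBFS. ✓

-23 dBFS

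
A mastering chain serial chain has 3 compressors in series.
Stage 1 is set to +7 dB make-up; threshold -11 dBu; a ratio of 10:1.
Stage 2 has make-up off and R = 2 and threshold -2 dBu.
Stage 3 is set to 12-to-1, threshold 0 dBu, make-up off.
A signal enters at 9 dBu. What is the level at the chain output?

-2 dBu

Stage 1: 20 dB above -11 dBu, reduced 10:1 to 2 dB above → -9 dBu; +7 dB make-up → -2 dBu.
Stage 2: -2 dBu ≤ -2 dBu, so stage 2 doesn't engage; output -2 dBu.
Stage 3: -2 dBu is at or below the 0 dBu threshold — no compression; output -2 dBu.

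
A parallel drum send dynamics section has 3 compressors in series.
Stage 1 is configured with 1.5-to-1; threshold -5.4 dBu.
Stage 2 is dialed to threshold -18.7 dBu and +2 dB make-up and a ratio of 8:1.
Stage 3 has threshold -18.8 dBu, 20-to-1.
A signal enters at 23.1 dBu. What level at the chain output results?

-18.493125 dBu

Stage 1: 28.5 dB above -5.4 dBu, reduced 1.5:1 to 19 dB above → 13.6 dBu.
Stage 2: overshoot 32.3 dB → 32.3/8 = 4.0375 dB → -14.6625 dBu; +2 dB make-up → -12.6625 dBu.
Stage 3: -12.6625 dBu is 6.1375 dB over -18.8 dBu; at 20:1 that becomes 0.306875 dB over, giving -18.493125 dBu.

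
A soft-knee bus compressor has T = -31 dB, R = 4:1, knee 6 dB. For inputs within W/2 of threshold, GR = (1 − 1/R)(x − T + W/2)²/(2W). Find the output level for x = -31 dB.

x − T + W/2 = -31 − (-31) + 3 = 3.
GR = (1 − 1/4) × 3² / 12 = 0.75 × 9 / 12 = 0.5625 dB.
Output = -31 − 0.5625 = -31.5625 dB.

-31.5625 dB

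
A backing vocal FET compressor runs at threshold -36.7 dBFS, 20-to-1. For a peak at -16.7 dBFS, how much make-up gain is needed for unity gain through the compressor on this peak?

The peak compresses to -36.7 + 20/20 = -35.7 dBFS.
To reach -16.7 dBFS requires -16.7 − (-35.7) = 19 dB of make-up.

19 dB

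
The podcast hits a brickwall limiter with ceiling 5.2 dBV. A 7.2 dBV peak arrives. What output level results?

5.2 dBV

At ∞:1, everything above 5.2 dBV is held at the ceiling.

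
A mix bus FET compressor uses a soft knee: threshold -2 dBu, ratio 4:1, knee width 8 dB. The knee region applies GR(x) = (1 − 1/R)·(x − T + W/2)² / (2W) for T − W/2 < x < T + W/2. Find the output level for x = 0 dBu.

-1.6875 dBu

x − T + W/2 = 0 − (-2) + 4 = 6.
GR = (1 − 1/4) × 6² / 16 = 0.75 × 36 / 16 = 1.6875 dB.
Output = 0 − 1.6875 = -1.6875 dBu.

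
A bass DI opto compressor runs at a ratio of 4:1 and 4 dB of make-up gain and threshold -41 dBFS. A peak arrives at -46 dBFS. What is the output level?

-42 dBFS

-46 dBFS is 5 dB below the -41 dBFS threshold, so no gain reduction is applied.
Make-up gain adds 4 dB: -46 + 4 = -42 dBFS.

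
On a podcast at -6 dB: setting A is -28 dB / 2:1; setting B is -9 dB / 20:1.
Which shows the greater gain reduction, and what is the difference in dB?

A: GR = 22 − 22/2 = 11 dB.
B: GR = 3 − 3/20 = 2.85 dB.
Difference: 8.15 dB in favour of A.

A, by 8.15 dB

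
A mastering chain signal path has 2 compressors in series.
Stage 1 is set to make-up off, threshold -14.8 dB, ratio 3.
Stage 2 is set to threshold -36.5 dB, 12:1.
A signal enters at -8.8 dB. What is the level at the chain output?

-34.525 dB

Stage 1: 6 dB above -14.8 dB, reduced 3:1 to 2 dB above → -12.8 dB.
Stage 2: 23.7 dB above -36.5 dB, reduced 12:1 to 1.975 dB above → -34.525 dB.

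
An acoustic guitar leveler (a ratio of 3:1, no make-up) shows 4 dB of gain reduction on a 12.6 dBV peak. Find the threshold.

Let T be the threshold. Output overshoot = (input overshoot)/R, so 8.6 − T = (12.6 − T)/3.
3·(8.6 − T) = 12.6 − T → 2·T = 25.8 − 12.6 = 13.2.
T = 13.2/2 = 6.6 dBV.

6.6 dBV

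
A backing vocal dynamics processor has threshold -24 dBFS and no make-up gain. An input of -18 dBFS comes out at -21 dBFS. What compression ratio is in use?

Input overshoot = -18 − (-24) = 6 dB; output overshoot = -21 − (-24) = 3 dB.
Ratio = 6 / 3 = 2.

2:1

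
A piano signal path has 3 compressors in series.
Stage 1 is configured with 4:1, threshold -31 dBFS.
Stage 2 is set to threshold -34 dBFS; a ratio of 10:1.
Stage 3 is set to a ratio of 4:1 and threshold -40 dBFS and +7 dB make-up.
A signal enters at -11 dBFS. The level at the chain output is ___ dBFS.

Stage 1: overshoot 20 dB → 20/4 = 5 dB → -26 dBFS.
Stage 2: 8 dB above -34 dBFS, reduced 10:1 to 0.8 dB above → -33.2 dBFS.
Stage 3: 6.8 dB above -40 dBFS, reduced 4:1 to 1.7 dB above → -38.3 dBFS; +7 dB make-up → -31.3 dBFS.

-31.3 dBFS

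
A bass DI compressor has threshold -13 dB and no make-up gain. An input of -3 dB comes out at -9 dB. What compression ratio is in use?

2.5:1

Input overshoot = -3 − (-13) = 10 dB; output overshoot = -9 − (-13) = 4 dB.
Ratio = 10 / 4 = 2.5.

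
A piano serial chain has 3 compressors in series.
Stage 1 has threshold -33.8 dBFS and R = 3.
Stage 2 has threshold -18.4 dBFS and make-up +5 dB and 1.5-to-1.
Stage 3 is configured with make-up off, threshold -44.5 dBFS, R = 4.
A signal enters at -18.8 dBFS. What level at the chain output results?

-39.325 dBFS

Stage 1: overshoot 15 dB → 15/3 = 5 dB → -28.8 dBFS.
Stage 2: -28.8 dBFS ≤ -18.4 dBFS, so stage 2 doesn't engage; make-up brings it to -23.8 dBFS.
Stage 3: 20.7 dB above -44.5 dBFS, reduced 4:1 to 5.175 dB above → -39.325 dBFS.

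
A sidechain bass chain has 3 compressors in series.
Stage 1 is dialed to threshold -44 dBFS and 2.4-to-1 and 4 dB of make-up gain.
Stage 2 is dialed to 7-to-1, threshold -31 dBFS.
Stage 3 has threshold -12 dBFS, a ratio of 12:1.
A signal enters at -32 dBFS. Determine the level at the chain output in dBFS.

Stage 1: -32 dBFS is 12 dB over -44 dBFS; at 2.4:1 that becomes 5 dB over, giving -39 dBFS; +4 dB make-up → -35 dBFS.
Stage 2: below threshold (-35 ≤ -31); passes unchanged; output -35 dBFS.
Stage 3: below threshold (-35 ≤ -12); passes unchanged; output -35 dBFS.

-35 dBFS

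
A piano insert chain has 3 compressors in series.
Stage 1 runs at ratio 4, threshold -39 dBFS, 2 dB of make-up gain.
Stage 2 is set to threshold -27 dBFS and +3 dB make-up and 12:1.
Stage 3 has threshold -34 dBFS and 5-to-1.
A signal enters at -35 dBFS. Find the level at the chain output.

-33.8 dBFS

Stage 1: overshoot 4 dB → 4/4 = 1 dB → -38 dBFS; +2 dB make-up → -36 dBFS.
Stage 2: -36 dBFS is at or below the -27 dBFS threshold — no compression; make-up brings it to -33 dBFS.
Stage 3: overshoot 1 dB → 1/5 = 0.2 dB → -33.8 dBFS.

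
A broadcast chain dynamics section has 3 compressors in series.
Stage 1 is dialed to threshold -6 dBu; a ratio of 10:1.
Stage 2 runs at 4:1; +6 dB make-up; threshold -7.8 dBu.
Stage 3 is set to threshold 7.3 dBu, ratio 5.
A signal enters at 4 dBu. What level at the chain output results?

Stage 1: 4 dBu is 10 dB over -6 dBu; at 10:1 that becomes 1 dB over, giving -5 dBu.
Stage 2: -5 dBu is 2.8 dB over -7.8 dBu; at 4:1 that becomes 0.7 dB over, giving -7.1 dBu; +6 dB make-up → -1.1 dBu.
Stage 3: below threshold (-1.1 ≤ 7.3); passes unchanged; output -1.1 dBu.

-1.1 dBu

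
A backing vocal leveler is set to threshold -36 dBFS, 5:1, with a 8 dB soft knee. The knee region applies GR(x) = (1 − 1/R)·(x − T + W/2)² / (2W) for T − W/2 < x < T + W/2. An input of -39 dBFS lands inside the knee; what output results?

x − T + W/2 = -39 − (-36) + 4 = 1.
GR = (1 − 1/5) × 1² / 16 = 0.8 × 1 / 16 = 0.05 dB.
Output = -39 − 0.05 = -39.05 dBFS.

-39.05 dBFS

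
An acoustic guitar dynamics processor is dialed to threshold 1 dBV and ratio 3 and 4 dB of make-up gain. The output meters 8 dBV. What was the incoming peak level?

Remove make-up: 8 − 4 = 4 dBV.
Post-compression overshoot = 4 − 1 = 3 dB.
Before 3:1 compression the overshoot was 3 × 3 = 9 dB, so input = 1 + 9 = 10 dBV.

10 dBV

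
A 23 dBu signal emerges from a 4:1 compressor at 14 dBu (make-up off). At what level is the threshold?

Let T be the threshold. Output overshoot = (input overshoot)/R, so 14 − T = (23 − T)/4.
4·(14 − T) = 23 − T → 3·T = 56 − 23 = 33.
T = 33/3 = 11 dBu.

11 dBu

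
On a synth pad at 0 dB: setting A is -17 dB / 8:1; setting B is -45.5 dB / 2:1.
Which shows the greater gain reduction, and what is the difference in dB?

B, by 7.875 dB

A: GR = 17 − 17/8 = 14.875 dB.
B: GR = 45.5 − 45.5/2 = 22.75 dB.
B reduces 7.875 dB more.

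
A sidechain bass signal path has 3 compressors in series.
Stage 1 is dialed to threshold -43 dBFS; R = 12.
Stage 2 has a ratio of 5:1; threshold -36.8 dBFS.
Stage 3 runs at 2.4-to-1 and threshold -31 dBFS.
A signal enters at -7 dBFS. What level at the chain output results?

-40 dBFS

Stage 1: overshoot 36 dB → 36/12 = 3 dB → -40 dBFS.
Stage 2: -40 dBFS ≤ -36.8 dBFS, so stage 2 doesn't engage; output -40 dBFS.
Stage 3: below threshold (-40 ≤ -31); passes unchanged; output -40 dBFS.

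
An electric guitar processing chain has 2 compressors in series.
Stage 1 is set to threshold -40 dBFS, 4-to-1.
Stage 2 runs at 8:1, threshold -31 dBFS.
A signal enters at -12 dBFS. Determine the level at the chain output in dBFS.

-33 dBFS

Stage 1: overshoot 28 dB → 28/4 = 7 dB → -33 dBFS.
Stage 2: below threshold (-33 ≤ -31); passes unchanged; output -33 dBFS.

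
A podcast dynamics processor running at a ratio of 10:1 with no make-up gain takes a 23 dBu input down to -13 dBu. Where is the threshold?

-17 dBu

Input is 40 dB above T (since output overshoot × R = input overshoot: (-13 − T)·10 = 23 − T gives T = -17 dBu).
Check: -17 + (23 − (-17))/10 = -17 + 4 = -13 dBu. ✓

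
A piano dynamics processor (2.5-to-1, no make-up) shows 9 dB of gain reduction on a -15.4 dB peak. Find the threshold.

Let T be the threshold. Output overshoot = (input overshoot)/R, so -24.4 − T = (-15.4 − T)/2.5.
2.5·(-24.4 − T) = -15.4 − T → 1.5·T = -61 − (-15.4) = -45.6.
T = -45.6/1.5 = -30.4 dB.

-30.4 dB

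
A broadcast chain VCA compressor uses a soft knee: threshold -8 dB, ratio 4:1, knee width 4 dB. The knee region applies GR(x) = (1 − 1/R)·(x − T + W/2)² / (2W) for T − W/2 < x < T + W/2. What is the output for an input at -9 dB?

-9.09375 dB

x − T + W/2 = -9 − (-8) + 2 = 1.
GR = (1 − 1/4) × 1² / 8 = 0.75 × 1 / 8 = 0.09375 dB.
Output = -9 − 0.09375 = -9.09375 dB.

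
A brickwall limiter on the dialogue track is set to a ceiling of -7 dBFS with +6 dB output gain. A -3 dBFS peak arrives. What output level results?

The limiter clamps the peak to its -7 dBFS ceiling.
Output gain then adds 6 dB: -7 + 6 = -1 dBFS.

-1 dBFS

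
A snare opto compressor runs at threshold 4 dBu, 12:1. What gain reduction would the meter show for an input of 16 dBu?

Overshoot = 16 − 4 = 12 dB.
After 12:1 compression the overshoot becomes 12/12 = 1 dB.
Gain reduction = 12 − 1 = 11 dB.

11 dB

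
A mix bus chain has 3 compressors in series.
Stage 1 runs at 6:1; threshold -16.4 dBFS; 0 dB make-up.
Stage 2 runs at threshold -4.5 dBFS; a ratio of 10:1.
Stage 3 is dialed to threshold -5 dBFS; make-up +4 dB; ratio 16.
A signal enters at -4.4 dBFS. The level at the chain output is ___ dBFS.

-10.4 dBFS

Stage 1: 12 dB above -16.4 dBFS, reduced 6:1 to 2 dB above → -14.4 dBFS.
Stage 2: -14.4 dBFS is at or below the -4.5 dBFS threshold — no compression; output -14.4 dBFS.
Stage 3: below threshold (-14.4 ≤ -5); passes unchanged; make-up brings it to -10.4 dBFS.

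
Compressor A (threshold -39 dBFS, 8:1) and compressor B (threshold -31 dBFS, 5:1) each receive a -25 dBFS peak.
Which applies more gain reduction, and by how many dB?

A: overshoot 14 dB → output overshoot 1.75 dB → GR 12.25 dB.
B: overshoot 6 dB → output overshoot 1.2 dB → GR 4.8 dB.
Difference: 7.45 dB in favour of A.

A, by 7.45 dB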